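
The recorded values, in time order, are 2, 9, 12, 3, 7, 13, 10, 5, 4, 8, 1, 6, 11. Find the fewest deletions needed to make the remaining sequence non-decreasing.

8

Fewest deletions = n − (longest non-decreasing subsequence).
i:      1  2  3  4  5  6  7  8  9 10 11 12 13
a[i]:   2  9 12  3  7 13 10  5  4  8  1  6 11
dp:     1  2  3  2  3  4  4  3  3  4  1  4  5
max dp = 5, so deletions = 13 − 5 = 8.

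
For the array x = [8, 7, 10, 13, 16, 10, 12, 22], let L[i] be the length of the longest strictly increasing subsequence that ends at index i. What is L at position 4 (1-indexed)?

dp[i] = 1 + max{dp[j] : j<i, x[j]<x[i]} (or 1 if no such j):
i:      1  2  3  4  5  6  7  8
x[i]:   8  7 10 13 16 10 12 22
dp:     1  1  2  3  4  2  3  5
At index 4 the value is 3.

3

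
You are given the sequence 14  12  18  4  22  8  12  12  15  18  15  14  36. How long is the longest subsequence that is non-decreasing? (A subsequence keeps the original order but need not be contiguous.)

Let dp[i] be the length of the longest such subsequence ending at index i:
i:      1  2  3  4  5  6  7  8  9 10 11 12 13
a[i]:  14 12 18  4 22  8 12 12 15 18 15 14 36
dp:     1  1  2  1  3  2  3  4  5  6  6  5  7
Maximum dp value is 7.

7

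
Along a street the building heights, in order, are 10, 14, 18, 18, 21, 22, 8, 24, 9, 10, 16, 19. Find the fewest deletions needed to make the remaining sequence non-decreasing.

Fewest deletions = n − (longest non-decreasing subsequence).
i:      1  2  3  4  5  6  7  8  9 10 11 12
a[i]:  10 14 18 18 21 22  8 24  9 10 16 19
dp:     1  2  3  4  5  6  1  7  2  3  4  5
max dp = 7, so deletions = 12 − 7 = 5.

5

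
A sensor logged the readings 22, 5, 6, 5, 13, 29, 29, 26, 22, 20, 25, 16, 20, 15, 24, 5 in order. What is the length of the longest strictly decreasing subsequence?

Let dp[i] be the longest strictly decreasing subsequence ending at i:
i:      1  2  3  4  5  6  7  8  9 10 11 12 13 14 15 16
a[i]:  22  5  6  5 13 29 29 26 22 20 25 16 20 15 24  5
dp:     1  2  2  3  2  1  1  2  3  4  3  5  4  6  4  7
Maximum is 7.

7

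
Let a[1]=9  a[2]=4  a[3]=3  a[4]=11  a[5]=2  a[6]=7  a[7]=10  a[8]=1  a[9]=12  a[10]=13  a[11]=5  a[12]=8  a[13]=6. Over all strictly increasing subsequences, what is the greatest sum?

Let S[i] be the best sum of a strictly increasing subsequence ending at i:
i:      1  2  3  4  5  6  7  8  9 10 11 12 13
a[i]:   9  4  3 11  2  7 10  1 12 13  5  8  6
S:      9  4  3 20  2 11 21  1 33 46  9 19 15
Maximum is 46 (e.g. 4 + 7 + 10 + 12 + 13).

46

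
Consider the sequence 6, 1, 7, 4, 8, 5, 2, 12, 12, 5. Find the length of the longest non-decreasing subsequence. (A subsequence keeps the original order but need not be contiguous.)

5

Let dp[i] be the length of the longest such subsequence ending at index i:
i:      1  2  3  4  5  6  7  8  9 10
a[i]:   6  1  7  4  8  5  2 12 12  5
dp:     1  1  2  2  3  3  2  4  5  4
Maximum dp value is 5.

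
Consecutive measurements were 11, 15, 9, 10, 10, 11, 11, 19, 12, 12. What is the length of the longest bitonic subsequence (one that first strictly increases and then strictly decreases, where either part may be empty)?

5

inc[i] = longest strictly increasing subsequence ending at i; dec[i] = longest strictly decreasing subsequence starting at i:
i:      1  2  3  4  5  6  7  8  9 10
a[i]:  11 15  9 10 10 11 11 19 12 12
inc:    1  2  1  2  2  3  3  4  4  4
dec:    2  2  1  1  1  1  1  2  1  1
Best peak at i=8 (value 19): inc=4, dec=2, length 4+2−1 = 5.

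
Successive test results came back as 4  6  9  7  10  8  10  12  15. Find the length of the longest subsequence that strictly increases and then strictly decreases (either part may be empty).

inc[i] = longest strictly increasing subsequence ending at i; dec[i] = longest strictly decreasing subsequence starting at i:
i:      1  2  3  4  5  6  7  8  9
a[i]:   4  6  9  7 10  8 10 12 15
inc:    1  2  3  3  4  4  5  6  7
dec:    1  1  2  1  2  1  1  1  1
Best peak at i=9 (value 15): inc=7, dec=1, length 7+1−1 = 7.

7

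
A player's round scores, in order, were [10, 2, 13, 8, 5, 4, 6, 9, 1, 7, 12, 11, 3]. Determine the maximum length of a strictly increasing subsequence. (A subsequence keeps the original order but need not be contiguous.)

Track the smallest tail for each achievable length (strict):
10 → extends → [10]
2 → replaces 10 → [2]
13 → extends → [2, 13]
8 → replaces 13 → [2, 8]
5 → replaces 8 → [2, 5]
4 → replaces 5 → [2, 4]
6 → extends → [2, 4, 6]
9 → extends → [2, 4, 6, 9]
1 → replaces 2 → [1, 4, 6, 9]
7 → replaces 9 → [1, 4, 6, 7]
12 → extends → [1, 4, 6, 7, 12]
11 → replaces 12 → [1, 4, 6, 7, 11]
3 → replaces 4 → [1, 3, 6, 7, 11]
Five tails, so the longest strictly increasing subsequence has length 5 (e.g. 2, 5, 6, 9, 12).

5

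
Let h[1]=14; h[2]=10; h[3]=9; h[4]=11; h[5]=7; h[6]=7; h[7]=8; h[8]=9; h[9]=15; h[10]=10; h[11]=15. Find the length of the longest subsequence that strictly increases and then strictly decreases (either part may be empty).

5

inc[i] = longest strictly increasing subsequence ending at i; dec[i] = longest strictly decreasing subsequence starting at i:
i:      1  2  3  4  5  6  7  8  9 10 11
h[i]:  14 10  9 11  7  7  8  9 15 10 15
inc:    1  1  1  2  1  1  2  3  4  4  5
dec:    4  3  2  2  1  1  1  1  2  1  1
Best peak at i=9 (value 15): inc=4, dec=2, length 4+2−1 = 5.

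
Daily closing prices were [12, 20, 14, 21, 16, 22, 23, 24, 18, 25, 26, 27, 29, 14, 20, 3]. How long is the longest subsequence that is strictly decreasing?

4

Negate each value so 'decreasing' becomes 'increasing', then run patience tails on the negated sequence:
-12 → extends → [-12]
-20 → replaces -12 → [-20]
-14 → extends → [-20, -14]
-21 → replaces -20 → [-21, -14]
-16 → replaces -14 → [-21, -16]
-22 → replaces -21 → [-22, -16]
-23 → replaces -22 → [-23, -16]
-24 → replaces -23 → [-24, -16]
-18 → replaces -16 → [-24, -18]
-25 → replaces -24 → [-25, -18]
-26 → replaces -25 → [-26, -18]
-27 → replaces -26 → [-27, -18]
-29 → replaces -27 → [-29, -18]
-14 → extends → [-29, -18, -14]
-20 → replaces -18 → [-29, -20, -14]
-3 → extends → [-29, -20, -14, -3]
Four tails, so the longest strictly decreasing subsequence of the original has length 4.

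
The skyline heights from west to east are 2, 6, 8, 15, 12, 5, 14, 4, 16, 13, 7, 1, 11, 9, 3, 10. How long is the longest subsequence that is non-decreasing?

6

Let dp[i] be the length of the longest such subsequence ending at index i:
i:      1  2  3  4  5  6  7  8  9 10 11 12 13 14 15 16
a[i]:   2  6  8 15 12  5 14  4 16 13  7  1 11  9  3 10
dp:     1  2  3  4  4  2  5  2  6  5  3  1  4  4  2  5
Maximum dp value is 6.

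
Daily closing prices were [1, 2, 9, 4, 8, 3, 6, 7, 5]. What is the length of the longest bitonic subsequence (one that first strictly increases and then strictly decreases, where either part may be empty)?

6

inc[i] = longest strictly increasing subsequence ending at i; dec[i] = longest strictly decreasing subsequence starting at i:
i:     1 2 3 4 5 6 7 8 9
a[i]:  1 2 9 4 8 3 6 7 5
inc:   1 2 3 3 4 3 4 5 4
dec:   1 1 4 2 3 1 2 2 1
Best peak at i=3 (value 9): inc=3, dec=4, length 3+4−1 = 6.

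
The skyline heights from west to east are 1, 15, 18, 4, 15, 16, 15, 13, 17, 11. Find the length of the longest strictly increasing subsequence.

5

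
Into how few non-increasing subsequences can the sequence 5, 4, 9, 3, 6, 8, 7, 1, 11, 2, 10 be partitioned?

4

The minimum number of non-increasing subsequences covering a sequence equals the length of its longest strictly increasing subsequence.
LIS length is 4 (e.g. 5, 6, 8, 11), so 4 piles are needed.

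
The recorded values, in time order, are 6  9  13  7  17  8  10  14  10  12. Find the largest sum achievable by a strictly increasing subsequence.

45

Let S[i] be the best sum of a strictly increasing subsequence ending at i:
i:      1  2  3  4  5  6  7  8  9 10
a[i]:   6  9 13  7 17  8 10 14 10 12
S:      6 15 28 13 45 21 31 45 31 43
Maximum is 45 (e.g. 6 + 9 + 13 + 17).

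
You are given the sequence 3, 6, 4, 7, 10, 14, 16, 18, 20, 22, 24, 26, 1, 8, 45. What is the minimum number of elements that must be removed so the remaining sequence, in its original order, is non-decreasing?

3

Fewest deletions = n − (longest non-decreasing subsequence).
i:      1  2  3  4  5  6  7  8  9 10 11 12 13 14 15
a[i]:   3  6  4  7 10 14 16 18 20 22 24 26  1  8 45
dp:     1  2  2  3  4  5  6  7  8  9 10 11  1  4 12
max dp = 12, so deletions = 15 − 12 = 3.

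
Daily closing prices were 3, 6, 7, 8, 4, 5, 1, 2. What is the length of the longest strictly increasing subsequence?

Track the smallest tail for each achievable length (strict):
3 → extends → [3]
6 → extends → [3, 6]
7 → extends → [3, 6, 7]
8 → extends → [3, 6, 7, 8]
4 → replaces 6 → [3, 4, 7, 8]
5 → replaces 7 → [3, 4, 5, 8]
1 → replaces 3 → [1, 4, 5, 8]
2 → replaces 4 → [1, 2, 5, 8]
Four tails, so the longest strictly increasing subsequence has length 4 (e.g. 3, 6, 7, 8).

4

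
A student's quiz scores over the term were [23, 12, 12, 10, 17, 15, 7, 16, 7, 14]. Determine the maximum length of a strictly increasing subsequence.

3

Track the smallest tail for each achievable length (strict):
23 → extends → [23]
12 → replaces 23 → [12]
12 → already a tail → [12]
10 → replaces 12 → [10]
17 → extends → [10, 17]
15 → replaces 17 → [10, 15]
7 → replaces 10 → [7, 15]
16 → extends → [7, 15, 16]
7 → already a tail → [7, 15, 16]
14 → replaces 15 → [7, 14, 16]
Three tails, so the longest strictly increasing subsequence has length 3 (e.g. 12, 15, 16).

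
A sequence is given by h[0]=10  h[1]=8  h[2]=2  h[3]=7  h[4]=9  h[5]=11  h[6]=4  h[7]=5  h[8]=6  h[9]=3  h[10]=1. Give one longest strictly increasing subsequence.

2, 7, 9, 11

Patience tails give the LIS length; then backtrack through the dp parents:
10 → extends → [10]
8 → replaces 10 → [8]
2 → replaces 8 → [2]
7 → extends → [2, 7]
9 → extends → [2, 7, 9]
11 → extends → [2, 7, 9, 11]
4 → replaces 7 → [2, 4, 9, 11]
5 → replaces 9 → [2, 4, 5, 11]
6 → replaces 11 → [2, 4, 5, 6]
3 → replaces 4 → [2, 3, 5, 6]
1 → replaces 2 → [1, 3, 5, 6]
Length 4; one witness is 2, 7, 9, 11.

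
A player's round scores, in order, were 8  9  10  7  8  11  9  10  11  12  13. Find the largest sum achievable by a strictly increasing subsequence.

70

Let S[i] be the best sum of a strictly increasing subsequence ending at i:
i:      1  2  3  4  5  6  7  8  9 10 11
a[i]:   8  9 10  7  8 11  9 10 11 12 13
S:      8 17 27  7 15 38 24 34 45 57 70
Maximum is 70 (e.g. 7 + 8 + 9 + 10 + 11 + 12 + 13).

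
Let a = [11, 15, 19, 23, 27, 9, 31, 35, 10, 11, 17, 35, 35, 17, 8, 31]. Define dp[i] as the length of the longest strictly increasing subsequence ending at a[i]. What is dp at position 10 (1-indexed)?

3

dp[i] = 1 + max{dp[j] : j<i, a[j]<a[i]} (or 1 if no such j):
i:      1  2  3  4  5  6  7  8  9 10 11 12 13 14 15 16
a[i]:  11 15 19 23 27  9 31 35 10 11 17 35 35 17  8 31
dp:     1  2  3  4  5  1  6  7  2  3  4  7  7  4  1  6
At index 10 the value is 3.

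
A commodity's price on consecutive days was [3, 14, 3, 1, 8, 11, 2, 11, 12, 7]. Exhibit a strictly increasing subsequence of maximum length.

Patience tails give the LIS length; then backtrack through the dp parents:
3 → extends → [3]
14 → extends → [3, 14]
3 → already a tail → [3, 14]
1 → replaces 3 → [1, 14]
8 → replaces 14 → [1, 8]
11 → extends → [1, 8, 11]
2 → replaces 8 → [1, 2, 11]
11 → already a tail → [1, 2, 11]
12 → extends → [1, 2, 11, 12]
7 → replaces 11 → [1, 2, 7, 12]
Length 4; one witness is 3, 8, 11, 12.

3, 8, 11, 12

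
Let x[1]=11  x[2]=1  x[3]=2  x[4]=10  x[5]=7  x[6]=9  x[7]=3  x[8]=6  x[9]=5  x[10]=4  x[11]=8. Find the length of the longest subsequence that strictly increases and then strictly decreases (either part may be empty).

7

inc[i] = longest strictly increasing subsequence ending at i; dec[i] = longest strictly decreasing subsequence starting at i:
i:      1  2  3  4  5  6  7  8  9 10 11
x[i]:  11  1  2 10  7  9  3  6  5  4  8
inc:    1  1  2  3  3  4  3  4  4  4  5
dec:    6  1  1  5  4  4  1  3  2  1  1
Best peak at i=4 (value 10): inc=3, dec=5, length 3+5−1 = 7.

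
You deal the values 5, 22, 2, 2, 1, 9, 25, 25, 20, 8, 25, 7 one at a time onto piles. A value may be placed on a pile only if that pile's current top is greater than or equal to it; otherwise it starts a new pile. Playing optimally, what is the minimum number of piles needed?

Place each on the leftmost legal pile:
5 → new pile 1 (tops now [5])
22 → new pile 2 (tops now [5, 22])
2 → pile 1 (tops now [2, 22])
2 → pile 1 (tops now [2, 22])
1 → pile 1 (tops now [1, 22])
9 → pile 2 (tops now [1, 9])
25 → new pile 3 (tops now [1, 9, 25])
25 → pile 3 (tops now [1, 9, 25])
20 → pile 3 (tops now [1, 9, 20])
8 → pile 2 (tops now [1, 8, 20])
25 → new pile 4 (tops now [1, 8, 20, 25])
7 → pile 2 (tops now [1, 7, 20, 25])
Four piles.

4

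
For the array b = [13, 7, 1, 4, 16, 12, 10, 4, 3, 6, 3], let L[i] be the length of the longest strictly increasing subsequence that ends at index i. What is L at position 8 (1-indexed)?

dp[i] = 1 + max{dp[j] : j<i, b[j]<b[i]} (or 1 if no such j):
i:      1  2  3  4  5  6  7  8  9 10 11
b[i]:  13  7  1  4 16 12 10  4  3  6  3
dp:     1  1  1  2  3  3  3  2  2  3  2
At index 8 the value is 2.

2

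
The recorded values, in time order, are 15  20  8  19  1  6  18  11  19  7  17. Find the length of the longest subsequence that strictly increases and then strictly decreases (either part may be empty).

inc[i] = longest strictly increasing subsequence ending at i; dec[i] = longest strictly decreasing subsequence starting at i:
i:      1  2  3  4  5  6  7  8  9 10 11
a[i]:  15 20  8 19  1  6 18 11 19  7 17
inc:    1  2  1  2  1  2  3  3  4  3  4
dec:    3  5  2  4  1  1  3  2  2  1  1
Best peak at i=2 (value 20): inc=2, dec=5, length 2+5−1 = 6.

6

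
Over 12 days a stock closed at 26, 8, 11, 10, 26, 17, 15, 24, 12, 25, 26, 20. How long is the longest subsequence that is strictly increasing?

Track the smallest tail for each achievable length (strict):
26 → extends → [26]
8 → replaces 26 → [8]
11 → extends → [8, 11]
10 → replaces 11 → [8, 10]
26 → extends → [8, 10, 26]
17 → replaces 26 → [8, 10, 17]
15 → replaces 17 → [8, 10, 15]
24 → extends → [8, 10, 15, 24]
12 → replaces 15 → [8, 10, 12, 24]
25 → extends → [8, 10, 12, 24, 25]
26 → extends → [8, 10, 12, 24, 25, 26]
20 → replaces 24 → [8, 10, 12, 20, 25, 26]
Six tails, so the longest strictly increasing subsequence has length 6 (e.g. 8, 11, 17, 24, 25, 26).

6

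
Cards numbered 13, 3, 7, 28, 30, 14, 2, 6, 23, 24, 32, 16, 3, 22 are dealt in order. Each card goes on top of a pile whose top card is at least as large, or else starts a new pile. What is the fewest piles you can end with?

6

Place each on the leftmost legal pile:
13 → new pile 1 (tops now [13])
3 → pile 1 (tops now [3])
7 → new pile 2 (tops now [3, 7])
28 → new pile 3 (tops now [3, 7, 28])
30 → new pile 4 (tops now [3, 7, 28, 30])
14 → pile 3 (tops now [3, 7, 14, 30])
2 → pile 1 (tops now [2, 7, 14, 30])
6 → pile 2 (tops now [2, 6, 14, 30])
23 → pile 4 (tops now [2, 6, 14, 23])
24 → new pile 5 (tops now [2, 6, 14, 23, 24])
32 → new pile 6 (tops now [2, 6, 14, 23, 24, 32])
16 → pile 4 (tops now [2, 6, 14, 16, 24, 32])
3 → pile 2 (tops now [2, 3, 14, 16, 24, 32])
22 → pile 5 (tops now [2, 3, 14, 16, 22, 32])
Six piles.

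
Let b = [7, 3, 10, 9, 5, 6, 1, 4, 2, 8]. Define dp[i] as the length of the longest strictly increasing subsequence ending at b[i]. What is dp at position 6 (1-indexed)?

3

dp[i] = 1 + max{dp[j] : j<i, b[j]<b[i]} (or 1 if no such j):
i:      1  2  3  4  5  6  7  8  9 10
b[i]:   7  3 10  9  5  6  1  4  2  8
dp:     1  1  2  2  2  3  1  2  2  4
At index 6 the value is 3.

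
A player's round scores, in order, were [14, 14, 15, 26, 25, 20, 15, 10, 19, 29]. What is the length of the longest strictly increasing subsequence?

4

Let dp[i] be the length of the longest such subsequence ending at index i:
i:      1  2  3  4  5  6  7  8  9 10
a[i]:  14 14 15 26 25 20 15 10 19 29
dp:     1  1  2  3  3  3  2  1  3  4
Maximum dp value is 4.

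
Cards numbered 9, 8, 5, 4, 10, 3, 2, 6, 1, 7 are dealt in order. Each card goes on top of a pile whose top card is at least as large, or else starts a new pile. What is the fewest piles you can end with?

Place each on the leftmost legal pile:
9 → new pile 1 (tops now [9])
8 → pile 1 (tops now [8])
5 → pile 1 (tops now [5])
4 → pile 1 (tops now [4])
10 → new pile 2 (tops now [4, 10])
3 → pile 1 (tops now [3, 10])
2 → pile 1 (tops now [2, 10])
6 → pile 2 (tops now [2, 6])
1 → pile 1 (tops now [1, 6])
7 → new pile 3 (tops now [1, 6, 7])
Three piles.

3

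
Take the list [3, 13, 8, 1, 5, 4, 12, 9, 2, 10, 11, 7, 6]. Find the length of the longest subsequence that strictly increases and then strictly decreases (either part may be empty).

7

inc[i] = longest strictly increasing subsequence ending at i; dec[i] = longest strictly decreasing subsequence starting at i:
i:      1  2  3  4  5  6  7  8  9 10 11 12 13
a[i]:   3 13  8  1  5  4 12  9  2 10 11  7  6
inc:    1  2  2  1  2  2  3  3  2  4  5  3  3
dec:    2  5  4  1  3  2  4  3  1  3  3  2  1
Best peak at i=11 (value 11): inc=5, dec=3, length 5+3−1 = 7.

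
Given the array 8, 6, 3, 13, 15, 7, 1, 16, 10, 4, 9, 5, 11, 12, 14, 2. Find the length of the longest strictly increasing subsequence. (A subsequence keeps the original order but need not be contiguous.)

6

Let dp[i] be the length of the longest such subsequence ending at index i:
i:      1  2  3  4  5  6  7  8  9 10 11 12 13 14 15 16
a[i]:   8  6  3 13 15  7  1 16 10  4  9  5 11 12 14  2
dp:     1  1  1  2  3  2  1  4  3  2  3  3  4  5  6  2
Maximum dp value is 6.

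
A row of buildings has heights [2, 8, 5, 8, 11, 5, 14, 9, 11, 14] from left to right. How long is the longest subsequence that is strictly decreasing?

2

Negate each value so 'decreasing' becomes 'increasing', then run patience tails on the negated sequence:
-2 → extends → [-2]
-8 → replaces -2 → [-8]
-5 → extends → [-8, -5]
-8 → already a tail → [-8, -5]
-11 → replaces -8 → [-11, -5]
-5 → already a tail → [-11, -5]
-14 → replaces -11 → [-14, -5]
-9 → replaces -5 → [-14, -9]
-11 → replaces -9 → [-14, -11]
-14 → already a tail → [-14, -11]
Two tails, so the longest strictly decreasing subsequence of the original has length 2.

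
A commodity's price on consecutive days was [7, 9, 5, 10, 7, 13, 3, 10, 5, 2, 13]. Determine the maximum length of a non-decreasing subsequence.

5

Let dp[i] be the length of the longest such subsequence ending at index i:
i:      1  2  3  4  5  6  7  8  9 10 11
a[i]:   7  9  5 10  7 13  3 10  5  2 13
dp:     1  2  1  3  2  4  1  4  2  1  5
Maximum dp value is 5.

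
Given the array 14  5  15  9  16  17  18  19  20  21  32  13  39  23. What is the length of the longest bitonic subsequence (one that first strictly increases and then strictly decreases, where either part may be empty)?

inc[i] = longest strictly increasing subsequence ending at i; dec[i] = longest strictly decreasing subsequence starting at i:
i:      1  2  3  4  5  6  7  8  9 10 11 12 13 14
a[i]:  14  5 15  9 16 17 18 19 20 21 32 13 39 23
inc:    1  1  2  2  3  4  5  6  7  8  9  3 10  9
dec:    2  1  2  1  2  2  2  2  2  2  2  1  2  1
Best peak at i=13 (value 39): inc=10, dec=2, length 10+2−1 = 11.

11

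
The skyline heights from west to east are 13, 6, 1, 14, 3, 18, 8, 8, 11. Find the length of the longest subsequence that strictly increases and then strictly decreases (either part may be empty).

4

inc[i] = longest strictly increasing subsequence ending at i; dec[i] = longest strictly decreasing subsequence starting at i:
i:      1  2  3  4  5  6  7  8  9
a[i]:  13  6  1 14  3 18  8  8 11
inc:    1  1  1  2  2  3  3  3  4
dec:    3  2  1  2  1  2  1  1  1
Best peak at i=6 (value 18): inc=3, dec=2, length 3+2−1 = 4.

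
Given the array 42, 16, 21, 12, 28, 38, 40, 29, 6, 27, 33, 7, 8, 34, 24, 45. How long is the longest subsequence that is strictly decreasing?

5

Negate each value so 'decreasing' becomes 'increasing', then run patience tails on the negated sequence:
-42 → extends → [-42]
-16 → extends → [-42, -16]
-21 → replaces -16 → [-42, -21]
-12 → extends → [-42, -21, -12]
-28 → replaces -21 → [-42, -28, -12]
-38 → replaces -28 → [-42, -38, -12]
-40 → replaces -38 → [-42, -40, -12]
-29 → replaces -12 → [-42, -40, -29]
-6 → extends → [-42, -40, -29, -6]
-27 → replaces -6 → [-42, -40, -29, -27]
-33 → replaces -29 → [-42, -40, -33, -27]
-7 → extends → [-42, -40, -33, -27, -7]
-8 → replaces -7 → [-42, -40, -33, -27, -8]
-34 → replaces -33 → [-42, -40, -34, -27, -8]
-24 → replaces -8 → [-42, -40, -34, -27, -24]
-45 → replaces -42 → [-45, -40, -34, -27, -24]
Five tails, so the longest strictly decreasing subsequence of the original has length 5.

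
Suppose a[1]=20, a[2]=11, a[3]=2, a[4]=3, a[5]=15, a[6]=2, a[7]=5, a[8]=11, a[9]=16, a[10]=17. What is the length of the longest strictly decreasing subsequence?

4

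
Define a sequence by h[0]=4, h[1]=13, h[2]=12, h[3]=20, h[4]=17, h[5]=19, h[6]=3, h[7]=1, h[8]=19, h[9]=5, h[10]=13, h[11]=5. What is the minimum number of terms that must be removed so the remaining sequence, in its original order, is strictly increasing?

8

Fewest deletions = n − (longest strictly increasing subsequence).
i:      0  1  2  3  4  5  6  7  8  9 10 11
h[i]:   4 13 12 20 17 19  3  1 19  5 13  5
dp:     1  2  2  3  3  4  1  1  4  2  3  2
max dp = 4, so deletions = 12 − 4 = 8.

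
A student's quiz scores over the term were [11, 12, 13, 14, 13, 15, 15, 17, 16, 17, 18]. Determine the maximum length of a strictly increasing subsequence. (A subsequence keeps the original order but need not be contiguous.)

8

Track the smallest tail for each achievable length (strict):
11 → extends → [11]
12 → extends → [11, 12]
13 → extends → [11, 12, 13]
14 → extends → [11, 12, 13, 14]
13 → already a tail → [11, 12, 13, 14]
15 → extends → [11, 12, 13, 14, 15]
15 → already a tail → [11, 12, 13, 14, 15]
17 → extends → [11, 12, 13, 14, 15, 17]
16 → replaces 17 → [11, 12, 13, 14, 15, 16]
17 → extends → [11, 12, 13, 14, 15, 16, 17]
18 → extends → [11, 12, 13, 14, 15, 16, 17, 18]
Eight tails, so the longest strictly increasing subsequence has length 8 (e.g. 11, 12, 13, 14, 15, 16, 17, 18).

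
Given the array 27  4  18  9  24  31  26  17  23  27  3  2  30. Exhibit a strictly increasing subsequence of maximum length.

Patience tails give the LIS length; then backtrack through the dp parents:
27 → extends → [27]
4 → replaces 27 → [4]
18 → extends → [4, 18]
9 → replaces 18 → [4, 9]
24 → extends → [4, 9, 24]
31 → extends → [4, 9, 24, 31]
26 → replaces 31 → [4, 9, 24, 26]
17 → replaces 24 → [4, 9, 17, 26]
23 → replaces 26 → [4, 9, 17, 23]
27 → extends → [4, 9, 17, 23, 27]
3 → replaces 4 → [3, 9, 17, 23, 27]
2 → replaces 3 → [2, 9, 17, 23, 27]
30 → extends → [2, 9, 17, 23, 27, 30]
Length 6; one witness is 4, 18, 24, 26, 27, 30.

4, 18, 24, 26, 27, 30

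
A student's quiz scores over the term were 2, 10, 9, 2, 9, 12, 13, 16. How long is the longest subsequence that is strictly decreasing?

Negate each value so 'decreasing' becomes 'increasing', then run patience tails on the negated sequence:
-2 → extends → [-2]
-10 → replaces -2 → [-10]
-9 → extends → [-10, -9]
-2 → extends → [-10, -9, -2]
-9 → already a tail → [-10, -9, -2]
-12 → replaces -10 → [-12, -9, -2]
-13 → replaces -12 → [-13, -9, -2]
-16 → replaces -13 → [-16, -9, -2]
Three tails, so the longest strictly decreasing subsequence of the original has length 3.

3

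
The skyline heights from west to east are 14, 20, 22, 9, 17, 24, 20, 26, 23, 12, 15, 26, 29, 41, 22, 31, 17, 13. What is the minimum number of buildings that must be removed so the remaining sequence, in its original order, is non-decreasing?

Fewest deletions = n − (longest non-decreasing subsequence).
Patience tails:
14 → extends → [14]
20 → extends → [14, 20]
22 → extends → [14, 20, 22]
9 → replaces 14 → [9, 20, 22]
17 → replaces 20 → [9, 17, 22]
24 → extends → [9, 17, 22, 24]
20 → replaces 22 → [9, 17, 20, 24]
26 → extends → [9, 17, 20, 24, 26]
23 → replaces 24 → [9, 17, 20, 23, 26]
12 → replaces 17 → [9, 12, 20, 23, 26]
15 → replaces 20 → [9, 12, 15, 23, 26]
26 → extends → [9, 12, 15, 23, 26, 26]
29 → extends → [9, 12, 15, 23, 26, 26, 29]
41 → extends → [9, 12, 15, 23, 26, 26, 29, 41]
22 → replaces 23 → [9, 12, 15, 22, 26, 26, 29, 41]
31 → replaces 41 → [9, 12, 15, 22, 26, 26, 29, 31]
17 → replaces 22 → [9, 12, 15, 17, 26, 26, 29, 31]
13 → replaces 15 → [9, 12, 13, 17, 26, 26, 29, 31]
Longest non-decreasing subsequence has length 8, so deletions = 18 − 8 = 10.

10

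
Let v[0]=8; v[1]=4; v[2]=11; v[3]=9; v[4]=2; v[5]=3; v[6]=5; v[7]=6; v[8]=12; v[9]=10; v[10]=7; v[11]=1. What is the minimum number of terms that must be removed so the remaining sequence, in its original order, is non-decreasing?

7

Fewest deletions = n − (longest non-decreasing subsequence).
Patience tails:
8 → extends → [8]
4 → replaces 8 → [4]
11 → extends → [4, 11]
9 → replaces 11 → [4, 9]
2 → replaces 4 → [2, 9]
3 → replaces 9 → [2, 3]
5 → extends → [2, 3, 5]
6 → extends → [2, 3, 5, 6]
12 → extends → [2, 3, 5, 6, 12]
10 → replaces 12 → [2, 3, 5, 6, 10]
7 → replaces 10 → [2, 3, 5, 6, 7]
1 → replaces 2 → [1, 3, 5, 6, 7]
Longest non-decreasing subsequence has length 5, so deletions = 12 − 5 = 7.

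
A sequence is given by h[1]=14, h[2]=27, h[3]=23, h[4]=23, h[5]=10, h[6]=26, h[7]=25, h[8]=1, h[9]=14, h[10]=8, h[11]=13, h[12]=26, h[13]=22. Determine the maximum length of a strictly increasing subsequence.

Let dp[i] be the length of the longest such subsequence ending at index i:
i:      1  2  3  4  5  6  7  8  9 10 11 12 13
h[i]:  14 27 23 23 10 26 25  1 14  8 13 26 22
dp:     1  2  2  2  1  3  3  1  2  2  3  4  4
Maximum dp value is 4.

4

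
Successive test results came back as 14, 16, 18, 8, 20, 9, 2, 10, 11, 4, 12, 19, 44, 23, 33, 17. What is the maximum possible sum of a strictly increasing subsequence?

125

Let S[i] be the best sum of a strictly increasing subsequence ending at i:
i:       1   2   3   4   5   6   7   8   9  10  11  12  13  14  15  16
a[i]:   14  16  18   8  20   9   2  10  11   4  12  19  44  23  33  17
S:      14  30  48   8  68  17   2  27  38   6  50  69 113  92 125  67
Maximum is 125 (e.g. 8 + 9 + 10 + 11 + 12 + 19 + 23 + 33).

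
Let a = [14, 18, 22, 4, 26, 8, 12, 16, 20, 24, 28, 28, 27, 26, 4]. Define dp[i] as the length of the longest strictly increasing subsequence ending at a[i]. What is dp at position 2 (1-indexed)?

2

dp[i] = 1 + max{dp[j] : j<i, a[j]<a[i]} (or 1 if no such j):
i:      1  2  3  4  5  6  7  8  9 10 11 12 13 14 15
a[i]:  14 18 22  4 26  8 12 16 20 24 28 28 27 26  4
dp:     1  2  3  1  4  2  3  4  5  6  7  7  7  7  1
At index 2 the value is 2.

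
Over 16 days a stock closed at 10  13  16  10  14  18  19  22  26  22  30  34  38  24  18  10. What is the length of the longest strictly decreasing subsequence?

4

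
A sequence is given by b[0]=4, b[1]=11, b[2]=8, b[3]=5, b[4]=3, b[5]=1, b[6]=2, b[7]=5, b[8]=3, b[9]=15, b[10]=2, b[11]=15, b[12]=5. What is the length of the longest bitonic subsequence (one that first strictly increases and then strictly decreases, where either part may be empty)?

6

inc[i] = longest strictly increasing subsequence ending at i; dec[i] = longest strictly decreasing subsequence starting at i:
i:      0  1  2  3  4  5  6  7  8  9 10 11 12
b[i]:   4 11  8  5  3  1  2  5  3 15  2 15  5
inc:    1  2  2  2  1  1  2  3  3  4  2  4  4
dec:    3  5  4  3  2  1  1  3  2  2  1  2  1
Best peak at i=1 (value 11): inc=2, dec=5, length 2+5−1 = 6.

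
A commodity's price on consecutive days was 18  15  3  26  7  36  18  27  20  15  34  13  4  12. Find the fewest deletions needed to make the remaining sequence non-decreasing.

Fewest deletions = n − (longest non-decreasing subsequence).
i:      1  2  3  4  5  6  7  8  9 10 11 12 13 14
a[i]:  18 15  3 26  7 36 18 27 20 15 34 13  4 12
dp:     1  1  1  2  2  3  3  4  4  3  5  3  2  3
max dp = 5, so deletions = 14 − 5 = 9.

9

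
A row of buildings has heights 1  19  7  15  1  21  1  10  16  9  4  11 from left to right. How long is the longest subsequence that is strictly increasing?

4

Track the smallest tail for each achievable length (strict):
1 → extends → [1]
19 → extends → [1, 19]
7 → replaces 19 → [1, 7]
15 → extends → [1, 7, 15]
1 → already a tail → [1, 7, 15]
21 → extends → [1, 7, 15, 21]
1 → already a tail → [1, 7, 15, 21]
10 → replaces 15 → [1, 7, 10, 21]
16 → replaces 21 → [1, 7, 10, 16]
9 → replaces 10 → [1, 7, 9, 16]
4 → replaces 7 → [1, 4, 9, 16]
11 → replaces 16 → [1, 4, 9, 11]
Four tails, so the longest strictly increasing subsequence has length 4 (e.g. 1, 7, 15, 21).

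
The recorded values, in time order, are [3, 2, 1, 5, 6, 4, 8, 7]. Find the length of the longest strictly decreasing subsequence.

Negate each value so 'decreasing' becomes 'increasing', then run patience tails on the negated sequence:
-3 → extends → [-3]
-2 → extends → [-3, -2]
-1 → extends → [-3, -2, -1]
-5 → replaces -3 → [-5, -2, -1]
-6 → replaces -5 → [-6, -2, -1]
-4 → replaces -2 → [-6, -4, -1]
-8 → replaces -6 → [-8, -4, -1]
-7 → replaces -4 → [-8, -7, -1]
Three tails, so the longest strictly decreasing subsequence of the original has length 3.

3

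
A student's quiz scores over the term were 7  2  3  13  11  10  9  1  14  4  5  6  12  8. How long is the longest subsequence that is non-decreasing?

Track the smallest tail for each achievable length (allowing ties):
7 → extends → [7]
2 → replaces 7 → [2]
3 → extends → [2, 3]
13 → extends → [2, 3, 13]
11 → replaces 13 → [2, 3, 11]
10 → replaces 11 → [2, 3, 10]
9 → replaces 10 → [2, 3, 9]
1 → replaces 2 → [1, 3, 9]
14 → extends → [1, 3, 9, 14]
4 → replaces 9 → [1, 3, 4, 14]
5 → replaces 14 → [1, 3, 4, 5]
6 → extends → [1, 3, 4, 5, 6]
12 → extends → [1, 3, 4, 5, 6, 12]
8 → replaces 12 → [1, 3, 4, 5, 6, 8]
Six tails, so the longest non-decreasing subsequence has length 6 (e.g. 2, 3, 4, 5, 6, 12).

6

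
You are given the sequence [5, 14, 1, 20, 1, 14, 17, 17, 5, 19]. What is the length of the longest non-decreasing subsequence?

6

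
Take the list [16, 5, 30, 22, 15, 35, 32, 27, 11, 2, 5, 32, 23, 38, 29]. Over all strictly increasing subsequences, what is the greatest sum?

Let S[i] be the best sum of a strictly increasing subsequence ending at i:
i:       1   2   3   4   5   6   7   8   9  10  11  12  13  14  15
a[i]:   16   5  30  22  15  35  32  27  11   2   5  32  23  38  29
S:      16   5  46  38  20  81  78  65  16   2   7  97  61 135  94
Maximum is 135 (e.g. 16 + 22 + 27 + 32 + 38).

135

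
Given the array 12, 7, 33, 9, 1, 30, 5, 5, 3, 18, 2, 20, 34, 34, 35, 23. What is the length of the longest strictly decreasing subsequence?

Negate each value so 'decreasing' becomes 'increasing', then run patience tails on the negated sequence:
-12 → extends → [-12]
-7 → extends → [-12, -7]
-33 → replaces -12 → [-33, -7]
-9 → replaces -7 → [-33, -9]
-1 → extends → [-33, -9, -1]
-30 → replaces -9 → [-33, -30, -1]
-5 → replaces -1 → [-33, -30, -5]
-5 → already a tail → [-33, -30, -5]
-3 → extends → [-33, -30, -5, -3]
-18 → replaces -5 → [-33, -30, -18, -3]
-2 → extends → [-33, -30, -18, -3, -2]
-20 → replaces -18 → [-33, -30, -20, -3, -2]
-34 → replaces -33 → [-34, -30, -20, -3, -2]
-34 → already a tail → [-34, -30, -20, -3, -2]
-35 → replaces -34 → [-35, -30, -20, -3, -2]
-23 → replaces -20 → [-35, -30, -23, -3, -2]
Five tails, so the longest strictly decreasing subsequence of the original has length 5.

5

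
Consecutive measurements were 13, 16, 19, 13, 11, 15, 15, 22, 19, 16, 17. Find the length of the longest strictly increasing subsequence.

Let dp[i] be the length of the longest such subsequence ending at index i:
i:      1  2  3  4  5  6  7  8  9 10 11
a[i]:  13 16 19 13 11 15 15 22 19 16 17
dp:     1  2  3  1  1  2  2  4  3  3  4
Maximum dp value is 4.

4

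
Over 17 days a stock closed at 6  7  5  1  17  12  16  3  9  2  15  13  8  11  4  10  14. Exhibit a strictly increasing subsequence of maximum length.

Patience tails give the LIS length; then backtrack through the dp parents:
6 → extends → [6]
7 → extends → [6, 7]
5 → replaces 6 → [5, 7]
1 → replaces 5 → [1, 7]
17 → extends → [1, 7, 17]
12 → replaces 17 → [1, 7, 12]
16 → extends → [1, 7, 12, 16]
3 → replaces 7 → [1, 3, 12, 16]
9 → replaces 12 → [1, 3, 9, 16]
2 → replaces 3 → [1, 2, 9, 16]
15 → replaces 16 → [1, 2, 9, 15]
13 → replaces 15 → [1, 2, 9, 13]
8 → replaces 9 → [1, 2, 8, 13]
11 → replaces 13 → [1, 2, 8, 11]
4 → replaces 8 → [1, 2, 4, 11]
10 → replaces 11 → [1, 2, 4, 10]
14 → extends → [1, 2, 4, 10, 14]
Length 5; one witness is 6, 7, 12, 13, 14.

6, 7, 12, 13, 14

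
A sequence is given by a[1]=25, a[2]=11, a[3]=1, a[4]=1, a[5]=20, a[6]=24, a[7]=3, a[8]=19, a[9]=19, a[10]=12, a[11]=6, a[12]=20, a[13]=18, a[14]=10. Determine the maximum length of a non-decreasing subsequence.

Let dp[i] be the length of the longest such subsequence ending at index i:
i:      1  2  3  4  5  6  7  8  9 10 11 12 13 14
a[i]:  25 11  1  1 20 24  3 19 19 12  6 20 18 10
dp:     1  1  1  2  3  4  3  4  5  4  4  6  5  5
Maximum dp value is 6.

6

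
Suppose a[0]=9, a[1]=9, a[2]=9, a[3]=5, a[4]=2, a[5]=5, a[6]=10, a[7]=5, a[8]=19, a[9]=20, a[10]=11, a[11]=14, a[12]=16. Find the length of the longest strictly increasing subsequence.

Let dp[i] be the length of the longest such subsequence ending at index i:
i:      0  1  2  3  4  5  6  7  8  9 10 11 12
a[i]:   9  9  9  5  2  5 10  5 19 20 11 14 16
dp:     1  1  1  1  1  2  3  2  4  5  4  5  6
Maximum dp value is 6.

6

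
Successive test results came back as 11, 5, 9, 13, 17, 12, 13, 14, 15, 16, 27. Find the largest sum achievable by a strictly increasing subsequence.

Let S[i] be the best sum of a strictly increasing subsequence ending at i:
i:       1   2   3   4   5   6   7   8   9  10  11
a[i]:   11   5   9  13  17  12  13  14  15  16  27
S:      11   5  14  27  44  26  39  53  68  84 111
Maximum is 111 (e.g. 5 + 9 + 12 + 13 + 14 + 15 + 16 + 27).

111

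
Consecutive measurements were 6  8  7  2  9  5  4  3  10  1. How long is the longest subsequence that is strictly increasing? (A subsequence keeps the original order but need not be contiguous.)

4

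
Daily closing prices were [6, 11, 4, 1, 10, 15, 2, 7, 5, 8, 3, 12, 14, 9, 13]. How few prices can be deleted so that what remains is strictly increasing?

9

Fewest deletions = n − (longest strictly increasing subsequence).
Patience tails:
6 → extends → [6]
11 → extends → [6, 11]
4 → replaces 6 → [4, 11]
1 → replaces 4 → [1, 11]
10 → replaces 11 → [1, 10]
15 → extends → [1, 10, 15]
2 → replaces 10 → [1, 2, 15]
7 → replaces 15 → [1, 2, 7]
5 → replaces 7 → [1, 2, 5]
8 → extends → [1, 2, 5, 8]
3 → replaces 5 → [1, 2, 3, 8]
12 → extends → [1, 2, 3, 8, 12]
14 → extends → [1, 2, 3, 8, 12, 14]
9 → replaces 12 → [1, 2, 3, 8, 9, 14]
13 → replaces 14 → [1, 2, 3, 8, 9, 13]
Longest strictly increasing subsequence has length 6, so deletions = 15 − 6 = 9.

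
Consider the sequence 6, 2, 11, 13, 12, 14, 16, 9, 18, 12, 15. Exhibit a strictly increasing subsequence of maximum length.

6, 11, 13, 14, 16, 18

Patience tails give the LIS length; then backtrack through the dp parents:
6 → extends → [6]
2 → replaces 6 → [2]
11 → extends → [2, 11]
13 → extends → [2, 11, 13]
12 → replaces 13 → [2, 11, 12]
14 → extends → [2, 11, 12, 14]
16 → extends → [2, 11, 12, 14, 16]
9 → replaces 11 → [2, 9, 12, 14, 16]
18 → extends → [2, 9, 12, 14, 16, 18]
12 → already a tail → [2, 9, 12, 14, 16, 18]
15 → replaces 16 → [2, 9, 12, 14, 15, 18]
Length 6; one witness is 6, 11, 13, 14, 16, 18.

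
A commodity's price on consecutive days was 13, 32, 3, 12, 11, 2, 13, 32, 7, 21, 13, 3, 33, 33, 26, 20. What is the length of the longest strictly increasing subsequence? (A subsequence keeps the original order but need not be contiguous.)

5

Track the smallest tail for each achievable length (strict):
13 → extends → [13]
32 → extends → [13, 32]
3 → replaces 13 → [3, 32]
12 → replaces 32 → [3, 12]
11 → replaces 12 → [3, 11]
2 → replaces 3 → [2, 11]
13 → extends → [2, 11, 13]
32 → extends → [2, 11, 13, 32]
7 → replaces 11 → [2, 7, 13, 32]
21 → replaces 32 → [2, 7, 13, 21]
13 → already a tail → [2, 7, 13, 21]
3 → replaces 7 → [2, 3, 13, 21]
33 → extends → [2, 3, 13, 21, 33]
33 → already a tail → [2, 3, 13, 21, 33]
26 → replaces 33 → [2, 3, 13, 21, 26]
20 → replaces 21 → [2, 3, 13, 20, 26]
Five tails, so the longest strictly increasing subsequence has length 5 (e.g. 3, 12, 13, 32, 33).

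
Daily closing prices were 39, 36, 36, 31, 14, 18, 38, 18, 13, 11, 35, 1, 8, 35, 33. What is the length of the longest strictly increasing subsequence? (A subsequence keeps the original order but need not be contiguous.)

3

Let dp[i] be the length of the longest such subsequence ending at index i:
i:      1  2  3  4  5  6  7  8  9 10 11 12 13 14 15
a[i]:  39 36 36 31 14 18 38 18 13 11 35  1  8 35 33
dp:     1  1  1  1  1  2  3  2  1  1  3  1  2  3  3
Maximum dp value is 3.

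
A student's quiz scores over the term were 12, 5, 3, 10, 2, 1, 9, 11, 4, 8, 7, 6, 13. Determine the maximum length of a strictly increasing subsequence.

4

Track the smallest tail for each achievable length (strict):
12 → extends → [12]
5 → replaces 12 → [5]
3 → replaces 5 → [3]
10 → extends → [3, 10]
2 → replaces 3 → [2, 10]
1 → replaces 2 → [1, 10]
9 → replaces 10 → [1, 9]
11 → extends → [1, 9, 11]
4 → replaces 9 → [1, 4, 11]
8 → replaces 11 → [1, 4, 8]
7 → replaces 8 → [1, 4, 7]
6 → replaces 7 → [1, 4, 6]
13 → extends → [1, 4, 6, 13]
Four tails, so the longest strictly increasing subsequence has length 4 (e.g. 5, 10, 11, 13).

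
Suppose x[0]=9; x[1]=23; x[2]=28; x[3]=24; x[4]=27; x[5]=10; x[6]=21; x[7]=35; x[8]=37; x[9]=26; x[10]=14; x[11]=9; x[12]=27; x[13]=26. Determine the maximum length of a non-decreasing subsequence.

6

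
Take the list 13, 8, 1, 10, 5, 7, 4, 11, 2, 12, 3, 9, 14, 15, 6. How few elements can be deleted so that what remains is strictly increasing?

Fewest deletions = n − (longest strictly increasing subsequence).
i:      1  2  3  4  5  6  7  8  9 10 11 12 13 14 15
a[i]:  13  8  1 10  5  7  4 11  2 12  3  9 14 15  6
dp:     1  1  1  2  2  3  2  4  2  5  3  4  6  7  4
max dp = 7, so deletions = 15 − 7 = 8.

8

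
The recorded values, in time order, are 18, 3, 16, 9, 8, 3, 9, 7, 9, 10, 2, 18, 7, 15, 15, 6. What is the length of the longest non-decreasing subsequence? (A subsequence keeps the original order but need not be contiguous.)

7

Track the smallest tail for each achievable length (allowing ties):
18 → extends → [18]
3 → replaces 18 → [3]
16 → extends → [3, 16]
9 → replaces 16 → [3, 9]
8 → replaces 9 → [3, 8]
3 → replaces 8 → [3, 3]
9 → extends → [3, 3, 9]
7 → replaces 9 → [3, 3, 7]
9 → extends → [3, 3, 7, 9]
10 → extends → [3, 3, 7, 9, 10]
2 → replaces 3 → [2, 3, 7, 9, 10]
18 → extends → [2, 3, 7, 9, 10, 18]
7 → replaces 9 → [2, 3, 7, 7, 10, 18]
15 → replaces 18 → [2, 3, 7, 7, 10, 15]
15 → extends → [2, 3, 7, 7, 10, 15, 15]
6 → replaces 7 → [2, 3, 6, 7, 10, 15, 15]
Seven tails, so the longest non-decreasing subsequence has length 7 (e.g. 3, 9, 9, 9, 10, 15, 15).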